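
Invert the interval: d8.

Interval numbers invert to sum to nine: 8 + 1 = 9, so an octave inverts to a unison.
The quality also flips — diminished becomes augmented — giving an augmented unison.

A1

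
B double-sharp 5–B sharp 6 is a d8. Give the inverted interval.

A1

Interval numbers invert to sum to nine: 8 + 1 = 9, so an octave inverts to a unison.
Quality inverts too: diminished becomes augmented. That makes the inversion an augmented unison.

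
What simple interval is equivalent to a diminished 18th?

d4

Subtracting seven from the interval number removes an octave: 18 − 14 = 4.
That makes a diminished eighteenth a compound diminished fourth — 2 octaves plus a diminished fourth.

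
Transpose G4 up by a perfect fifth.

Counting five letter names up from G lands on D.
A perfect fifth spans 7 semitones, so from G4 the target pitch is D5.

D5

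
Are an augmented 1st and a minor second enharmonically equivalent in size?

Both span 1 semitone: an augmented unison and a minor second are the same chromatic distance.

Yes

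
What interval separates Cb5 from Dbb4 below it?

major 7th

Descending from Cb5 to Dbb4 is the same interval as ascending Dbb4 to Cb5.
D to C spans seven letter names (D-E-F-G-A-B-C): a seventh.
The major seventh spans 11 semitones, and Dbb4 to Cb5 is exactly 11 semitones — so this is a major seventh.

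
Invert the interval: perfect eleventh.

First reduce the compound perfect eleventh to its simple form, a perfect fourth.
Inverted interval numbers add to nine, so a fourth pairs with a fifth (4 + 5 = 9).
The quality also flips — perfect stays perfect — giving a perfect fifth.

P5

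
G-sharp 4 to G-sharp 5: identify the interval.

G to G is the same letter name, plus an octave — that makes it an octave of some quality.
G#4 to G#5 is 12 semitones, matching the perfect octave exactly, so the quality is perfect.

P8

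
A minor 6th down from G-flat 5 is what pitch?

Six letter names down from G: B.
A minor sixth is 8 semitones; 8 semitones down from Gb5 gives Bb4.

B-flat 4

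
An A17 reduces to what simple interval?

Each octave removed subtracts seven from the number: 17 − 14 = 3.
So an augmented seventeenth is 2 octaves plus an augmented third. The quality is unchanged.

augmented third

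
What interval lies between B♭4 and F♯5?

augmented fifth

B to F spans five letter names (B-C-D-E-F): a fifth.
The perfect fifth is 7 semitones; here we have 8, one semitone wider: augmented.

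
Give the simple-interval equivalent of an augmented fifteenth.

Take out an octave (7 from the number): 15 − 7 = 8.
Quality carries through unchanged, so the simple form is an augmented octave.

augmented octave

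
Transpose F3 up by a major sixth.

Counting six letter names up from F lands on D.
Moving 9 semitones up from F3 (the size of a major sixth) reaches D4.

D4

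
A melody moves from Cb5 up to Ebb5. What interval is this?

m3

C to E spans three letter names (C-D-E), so the interval is some kind of third.
A major third would be 4 semitones, but Cb5 to Ebb5 is 3 — one semitone narrower, making it a minor third.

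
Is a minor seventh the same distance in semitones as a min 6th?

No

10 semitones (minor seventh) vs 8 semitones (minor sixth): not equal.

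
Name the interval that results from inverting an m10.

M6

First reduce the compound minor tenth to its simple form, a minor third.
Inverted interval numbers add to nine, so a third pairs with a sixth (3 + 6 = 9).
The quality also flips — minor becomes major — giving a major sixth.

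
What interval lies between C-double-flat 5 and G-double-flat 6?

C to G spans five letter names (C-D-E-F-G), plus an octave: a twelfth.
Cbb5 to Gbb6 is 19 semitones, matching the perfect twelfth exactly, so the quality is perfect.
(Equivalently, a compound perfect fifth: a perfect fifth plus an octave.)

perfect twelfth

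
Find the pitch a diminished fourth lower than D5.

A#4

The fourth takes the letter from D down to A.
A diminished fourth spans 4 semitones, so from D5 the target pitch is A#4.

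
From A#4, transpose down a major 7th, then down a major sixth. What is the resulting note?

Down a major seventh from A#4: B3 (11 semitones down).
B3 down a major sixth → D3 (9 semitones).

D3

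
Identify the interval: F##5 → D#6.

minor sixth

F to D spans six letter names (F-G-A-B-C-D): a sixth.
A major sixth would be 9 semitones, but F##5 to D#6 is 8 — one semitone narrower, making it a minor sixth.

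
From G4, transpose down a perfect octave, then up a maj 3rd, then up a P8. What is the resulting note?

Down a perfect octave from G4: G3 (12 semitones down).
G3 up a major third → B3 (4 semitones).
A perfect octave up from B3 is B4.

B4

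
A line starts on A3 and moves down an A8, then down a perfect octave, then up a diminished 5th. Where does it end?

Ebb2

An augmented octave down from A3 is Ab2.
Ab2 down a perfect octave → Ab1 (12 semitones).
Up a diminished fifth from Ab1: Ebb2 (6 semitones up).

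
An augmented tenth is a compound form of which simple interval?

Each octave removed subtracts seven from the number: 10 − 7 = 3.
Quality carries through unchanged, so the simple form is an augmented third.

A3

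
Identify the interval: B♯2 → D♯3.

minor third

B to D spans three letter names (B-C-D), so the interval is some kind of third.
A major third would be 4 semitones, but B#2 to D#3 is 3 — one semitone narrower, making it a minor third.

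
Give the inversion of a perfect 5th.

perfect fourth

Inverted interval numbers add to nine, so a fifth pairs with a fourth (5 + 4 = 9).
Quality inverts too: perfect stays perfect. That makes the inversion a perfect fourth.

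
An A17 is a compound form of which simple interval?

A3

Each octave removed subtracts seven from the number: 17 − 14 = 3.
So an augmented seventeenth is 2 octaves plus an augmented third. The quality is unchanged.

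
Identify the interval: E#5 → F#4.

Descending from E#5 to F#4 is the same interval as ascending F#4 to E#5.
F to E spans seven letter names (F-G-A-B-C-D-E), so the interval is some kind of seventh.
Counting semitones, F#4→E#5 is 11, which is the major seventh.

major seventh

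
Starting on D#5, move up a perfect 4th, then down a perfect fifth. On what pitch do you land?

C#5

Up a perfect fourth from D#5: G#5 (5 semitones up).
A perfect fifth down from G#5 is C#5.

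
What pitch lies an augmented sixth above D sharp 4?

B double-sharp 4

Counting six letter names up from D lands on B.
Moving 10 semitones up from D#4 (the size of an augmented sixth) reaches B##4.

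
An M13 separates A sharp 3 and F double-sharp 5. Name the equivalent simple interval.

Take out an octave (7 from the number): 13 − 7 = 6.
So a major thirteenth is an octave plus a major sixth. The quality is unchanged.

major 6th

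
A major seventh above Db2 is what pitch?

C3

The seventh takes the letter from D up to C.
Moving 11 semitones up from Db2 (the size of a major seventh) reaches C3.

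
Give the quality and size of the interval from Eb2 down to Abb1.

Descending from Eb2 to Abb1 is the same interval as ascending Abb1 to Eb2.
A to E spans five letter names (A-B-C-D-E), so the interval is some kind of fifth.
A perfect fifth would be 7 semitones; Abb1 to Eb2 is 8, one semitone wider, so the interval is augmented.

augmented 5th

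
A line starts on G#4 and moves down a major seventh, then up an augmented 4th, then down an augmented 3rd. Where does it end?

G#4 down a major seventh → A3 (11 semitones).
A3 up an augmented fourth → D#4 (6 semitones).
Down an augmented third from D#4: Bb3 (5 semitones down).

Bb3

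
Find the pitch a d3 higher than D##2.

F#2

Counting three letter names up from D lands on F.
Moving 2 semitones up from D##2 (the size of a diminished third) reaches F#2.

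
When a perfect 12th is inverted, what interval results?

perfect fourth

First reduce the compound perfect twelfth to its simple form, a perfect fifth.
The rule of nine gives the new number: 9 − 5 = 4, so a fifth becomes a fourth.
Quality inverts too: perfect stays perfect. That makes the inversion a perfect fourth.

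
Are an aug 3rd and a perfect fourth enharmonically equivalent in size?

Both span 5 semitones: an augmented third and a perfect fourth are the same chromatic distance.

Yes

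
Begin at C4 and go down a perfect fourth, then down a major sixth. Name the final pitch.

Down a perfect fourth from C4: G3 (5 semitones down).
G3 down a major sixth → Bb2 (9 semitones).

Bb2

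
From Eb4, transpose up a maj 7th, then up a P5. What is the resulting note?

A5

Eb4 up a major seventh → D5 (11 semitones).
D5 up a perfect fifth → A5 (7 semitones).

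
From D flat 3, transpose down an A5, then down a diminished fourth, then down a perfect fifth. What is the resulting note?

G flat 1

Down an augmented fifth from Db3: Gbb2 (8 semitones down).
A diminished fourth down from Gbb2 is Db2.
Down a perfect fifth from Db2: Gb1 (7 semitones down).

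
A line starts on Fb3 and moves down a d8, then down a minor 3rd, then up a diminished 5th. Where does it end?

Fb3 down a diminished octave → F2 (11 semitones).
F2 down a minor third → D2 (3 semitones).
A diminished fifth up from D2 is Ab2.

Ab2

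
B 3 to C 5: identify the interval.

B to C spans two letter names (B-C), plus an octave, so the interval is some kind of ninth.
B3 to C5 is 13 semitones, a half step short of the major ninth (14), so this is minor.
(Equivalently, a compound minor second: a minor second plus an octave.)

minor ninth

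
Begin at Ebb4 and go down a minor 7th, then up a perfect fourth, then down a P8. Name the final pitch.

Down a minor seventh from Ebb4: Fb3 (10 semitones down).
A perfect fourth up from Fb3 is Bbb3.
Down a perfect octave from Bbb3: Bbb2 (12 semitones down).

Bbb2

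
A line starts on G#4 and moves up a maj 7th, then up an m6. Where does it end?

A major seventh up from G#4 is F##5.
A minor sixth up from F##5 is D#6.

D#6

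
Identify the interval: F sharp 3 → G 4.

minor ninth

F to G spans two letter names (F-G), plus an octave — that makes it a ninth of some quality.
F#3 to G4 is 13 semitones, a half step short of the major ninth (14), so this is minor.
(Equivalently, a compound minor second: a minor second plus an octave.)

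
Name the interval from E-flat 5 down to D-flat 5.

major second

Descending from Eb5 to Db5 is the same interval as ascending Db5 to Eb5.
D to E spans two letter names (D-E), so the interval is some kind of second.
Db5 to Eb5 is 2 semitones, matching the major second exactly, so the quality is major.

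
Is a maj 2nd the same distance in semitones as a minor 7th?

No

A major second spans 2 semitones; a minor seventh spans 10 semitones. They differ by 8.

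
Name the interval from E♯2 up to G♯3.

minor tenth

E to G spans three letter names (E-F-G), plus an octave — that makes it a tenth of some quality.
E#2 to G#3 is 15 semitones, a half step short of the major tenth (16), so this is minor.
(Equivalently, a compound minor third: a minor third plus an octave.)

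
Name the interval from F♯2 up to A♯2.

M3

F to A spans three letter names (F-G-A), so the interval is some kind of third.
Counting semitones, F#2→A#2 is 4, which is the major third.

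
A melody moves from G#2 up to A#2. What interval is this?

G to A spans two letter names (G-A): a second.
Counting semitones, G#2→A#2 is 2, which is the major second.

major second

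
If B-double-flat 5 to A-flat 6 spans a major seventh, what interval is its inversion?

Interval numbers invert to sum to nine: 7 + 2 = 9, so a seventh inverts to a second.
And major becomes minor under inversion, so we get a minor second.

m2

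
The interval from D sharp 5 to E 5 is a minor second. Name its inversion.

Inverted interval numbers add to nine, so a second pairs with a seventh (2 + 7 = 9).
Quality inverts too: minor becomes major. That makes the inversion a major seventh.

M7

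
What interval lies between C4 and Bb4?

C to B spans seven letter names (C-D-E-F-G-A-B), so the interval is some kind of seventh.
At 10 semitones, C4→Bb4 falls one short of a major seventh: minor.

m7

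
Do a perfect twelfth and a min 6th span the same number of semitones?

No

19 semitones (perfect twelfth) vs 8 semitones (minor sixth): not equal.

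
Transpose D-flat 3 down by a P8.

D-flat 2

An octave keeps the letter name D, an octave down from D.
Moving 12 semitones down from Db3 (the size of a perfect octave) reaches Db2.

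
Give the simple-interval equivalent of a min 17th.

minor 3rd

Take out 2 octaves (14 from the number): 17 − 14 = 3.
Quality carries through unchanged, so the simple form is a minor third.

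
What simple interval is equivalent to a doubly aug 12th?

Take out an octave (7 from the number): 12 − 7 = 5.
So a doubly augmented twelfth is an octave plus a doubly augmented fifth. The quality is unchanged.

doubly augmented fifth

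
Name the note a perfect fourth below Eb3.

Counting four letter names down from E lands on B.
A perfect fourth is 5 semitones; 5 semitones down from Eb3 gives Bb2.

Bb2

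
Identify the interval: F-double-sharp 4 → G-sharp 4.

minor second

F to G spans two letter names (F-G): a second.
At 1 semitone, F##4→G#4 falls one short of a major second: minor.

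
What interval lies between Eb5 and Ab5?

perfect 4th

E to A spans four letter names (E-F-G-A) — that makes it a fourth of some quality.
The perfect fourth spans 5 semitones, and Eb5 to Ab5 is exactly 5 semitones — so this is a perfect fourth.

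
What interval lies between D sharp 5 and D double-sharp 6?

D to D is the same letter name, plus an octave — that makes it an octave of some quality.
A perfect octave would be 12 semitones; D#5 to D##6 is 13, one semitone wider, so the interval is augmented.

A8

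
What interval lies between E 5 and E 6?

E to E is the same letter name, plus an octave — that makes it an octave of some quality.
Counting semitones, E5→E6 is 12, which is the perfect octave.

perfect octave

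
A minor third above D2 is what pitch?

F2

Three letter names up from D: F.
Moving 3 semitones up from D2 (the size of a minor third) reaches F2.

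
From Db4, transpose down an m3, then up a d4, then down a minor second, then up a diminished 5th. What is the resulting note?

Db4 down a minor third → Bb3 (3 semitones).
Up a diminished fourth from Bb3: Ebb4 (4 semitones up).
A minor second down from Ebb4 is Db4.
A diminished fifth up from Db4 is Abb4.

Abb4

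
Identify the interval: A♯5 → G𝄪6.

major 7th

A to G spans seven letter names (A-B-C-D-E-F-G): a seventh.
Counting semitones, A#5→G##6 is 11, which is the major seventh.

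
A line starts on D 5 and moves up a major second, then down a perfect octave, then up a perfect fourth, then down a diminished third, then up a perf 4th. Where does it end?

B sharp 4

Up a major second from D5: E5 (2 semitones up).
A perfect octave down from E5 is E4.
A perfect fourth up from E4 is A4.
A diminished third down from A4 is F##4.
F##4 up a perfect fourth → B#4 (5 semitones).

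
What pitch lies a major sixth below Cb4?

Ebb3

Counting six letter names down from C lands on E.
A major sixth spans 9 semitones, so from Cb4 the target pitch is Ebb3.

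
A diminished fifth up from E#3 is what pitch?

B3

Five letter names up from E: B.
A diminished fifth spans 6 semitones, so from E#3 the target pitch is B3.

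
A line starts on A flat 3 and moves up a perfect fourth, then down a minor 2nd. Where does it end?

Up a perfect fourth from Ab3: Db4 (5 semitones up).
Db4 down a minor second → C4 (1 semitone).

C 4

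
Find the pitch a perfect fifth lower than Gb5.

Counting five letter names down from G lands on C.
Moving 7 semitones down from Gb5 (the size of a perfect fifth) reaches Cb5.

Cb5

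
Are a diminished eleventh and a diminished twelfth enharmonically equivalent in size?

16 semitones (diminished eleventh) vs 18 semitones (diminished twelfth): not equal.

No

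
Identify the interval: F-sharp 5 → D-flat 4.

augmented tenth

Descending from F#5 to Db4 is the same interval as ascending Db4 to F#5.
D to F spans three letter names (D-E-F), plus an octave: a tenth.
A major tenth would be 16 semitones; Db4 to F#5 is 17, one semitone wider, so the interval is augmented.
(Equivalently, a compound augmented third: an augmented third plus an octave.)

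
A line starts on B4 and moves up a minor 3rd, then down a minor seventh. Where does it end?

B4 up a minor third → D5 (3 semitones).
D5 down a minor seventh → E4 (10 semitones).

E4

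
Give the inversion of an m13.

First reduce the compound minor thirteenth to its simple form, a minor sixth.
Inverted interval numbers add to nine, so a sixth pairs with a third (6 + 3 = 9).
Quality inverts too: minor becomes major. That makes the inversion a major third.

M3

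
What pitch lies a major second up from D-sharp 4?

The second takes the letter from D up to E.
A major second is 2 semitones; 2 semitones up from D#4 gives E#4.

E-sharp 4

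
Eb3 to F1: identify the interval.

Descending from Eb3 to F1 is the same interval as ascending F1 to Eb3.
F to E spans seven letter names (F-G-A-B-C-D-E), plus an octave: a fourteenth.
A major fourteenth would be 23 semitones, but F1 to Eb3 is 22 — one semitone narrower, making it a minor fourteenth.
(Equivalently, a compound minor seventh: a minor seventh plus an octave.)

minor 14th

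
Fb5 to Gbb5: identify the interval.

F to G spans two letter names (F-G) — that makes it a second of some quality.
A major second would be 2 semitones, but Fb5 to Gbb5 is 1 — one semitone narrower, making it a minor second.

m2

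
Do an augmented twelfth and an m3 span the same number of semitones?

No

An augmented twelfth spans 20 semitones; a minor third spans 3 semitones. They differ by 17.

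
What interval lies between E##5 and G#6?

d10

E to G spans three letter names (E-F-G), plus an octave: a tenth.
A major tenth would be 16 semitones; E##5 to G#6 is 14, two semitones narrower, so the interval is diminished.
(Equivalently, a compound diminished third: a diminished third plus an octave.)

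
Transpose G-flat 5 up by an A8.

G 6

An octave keeps the letter name G, an octave up from G.
An augmented octave is 13 semitones; 13 semitones up from Gb5 gives G6.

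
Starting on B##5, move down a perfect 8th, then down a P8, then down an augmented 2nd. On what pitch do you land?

A#3

B##5 down a perfect octave → B##4 (12 semitones).
Down a perfect octave from B##4: B##3 (12 semitones down).
B##3 down an augmented second → A#3 (3 semitones).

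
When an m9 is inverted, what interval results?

major 7th

First reduce the compound minor ninth to its simple form, a minor second.
Inverted interval numbers add to nine, so a second pairs with a seventh (2 + 7 = 9).
And minor becomes major under inversion, so we get a major seventh.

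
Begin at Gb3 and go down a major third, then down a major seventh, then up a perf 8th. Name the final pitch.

Gb3 down a major third → Ebb3 (4 semitones).
Ebb3 down a major seventh → Fbb2 (11 semitones).
A perfect octave up from Fbb2 is Fbb3.

Fbb3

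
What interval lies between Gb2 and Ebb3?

G to E spans six letter names (G-A-B-C-D-E) — that makes it a sixth of some quality.
A major sixth would be 9 semitones, but Gb2 to Ebb3 is 8 — one semitone narrower, making it a minor sixth.

m6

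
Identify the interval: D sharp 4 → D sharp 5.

D to D is the same letter name, plus an octave: an octave.
D#4 to D#5 is 12 semitones, matching the perfect octave exactly, so the quality is perfect.

perfect octave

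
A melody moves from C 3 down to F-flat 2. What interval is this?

Descending from C3 to Fb2 is the same interval as ascending Fb2 to C3.
F to C spans five letter names (F-G-A-B-C), so the interval is some kind of fifth.
The perfect fifth is 7 semitones; here we have 8, one semitone wider: augmented.

augmented fifth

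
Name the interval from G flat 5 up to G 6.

G to G is the same letter name, plus an octave, so the interval is some kind of octave.
A perfect octave would be 12 semitones; Gb5 to G6 is 13, one semitone wider, so the interval is augmented.

A8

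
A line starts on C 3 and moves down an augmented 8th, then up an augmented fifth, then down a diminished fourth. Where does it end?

Down an augmented octave from C3: Cb2 (13 semitones down).
Cb2 up an augmented fifth → G2 (8 semitones).
A diminished fourth down from G2 is D#2.

D sharp 2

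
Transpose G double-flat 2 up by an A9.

The ninth's letter: G up two letter names plus an octave → A.
An augmented ninth spans 15 semitones, so from Gbb2 the target pitch is Ab3.

A flat 3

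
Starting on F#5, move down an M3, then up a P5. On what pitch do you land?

A5

A major third down from F#5 is D5.
A perfect fifth up from D5 is A5.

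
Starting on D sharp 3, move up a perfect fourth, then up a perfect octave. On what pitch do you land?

Up a perfect fourth from D#3: G#3 (5 semitones up).
A perfect octave up from G#3 is G#4.

G sharp 4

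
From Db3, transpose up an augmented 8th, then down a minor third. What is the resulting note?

B3

Up an augmented octave from Db3: D4 (13 semitones up).
D4 down a minor third → B3 (3 semitones).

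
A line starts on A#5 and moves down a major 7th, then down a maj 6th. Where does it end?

Down a major seventh from A#5: B4 (11 semitones down).
A major sixth down from B4 is D4.

D4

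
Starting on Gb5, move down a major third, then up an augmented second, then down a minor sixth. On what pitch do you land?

Gb5 down a major third → Ebb5 (4 semitones).
Up an augmented second from Ebb5: F5 (3 semitones up).
Down a minor sixth from F5: A4 (8 semitones down).

A4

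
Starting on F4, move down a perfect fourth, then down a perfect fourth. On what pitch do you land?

A perfect fourth down from F4 is C4.
Down a perfect fourth from C4: G3 (5 semitones down).

G3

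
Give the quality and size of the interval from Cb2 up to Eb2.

major third

C to E spans three letter names (C-D-E) — that makes it a third of some quality.
The major third spans 4 semitones, and Cb2 to Eb2 is exactly 4 semitones — so this is a major third.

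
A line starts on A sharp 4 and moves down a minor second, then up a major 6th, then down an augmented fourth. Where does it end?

Down a minor second from A#4: G##4 (1 semitone down).
G##4 up a major sixth → E##5 (9 semitones).
E##5 down an augmented fourth → B#4 (6 semitones).

B sharp 4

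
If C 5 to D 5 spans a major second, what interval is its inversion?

Interval numbers invert to sum to nine: 2 + 7 = 9, so a second inverts to a seventh.
The quality also flips — major becomes minor — giving a minor seventh.

m7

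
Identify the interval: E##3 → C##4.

m6

E to C spans six letter names (E-F-G-A-B-C) — that makes it a sixth of some quality.
E##3 to C##4 is 8 semitones, a half step short of the major sixth (9), so this is minor.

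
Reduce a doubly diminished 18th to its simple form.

doubly diminished 4th

Each octave removed subtracts seven from the number: 18 − 14 = 4.
That makes a doubly diminished eighteenth a compound doubly diminished fourth — 2 octaves plus a doubly diminished fourth.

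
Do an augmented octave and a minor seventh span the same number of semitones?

No

13 semitones (augmented octave) vs 10 semitones (minor seventh): not equal.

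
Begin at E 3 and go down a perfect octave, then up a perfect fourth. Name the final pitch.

A 2

Down a perfect octave from E3: E2 (12 semitones down).
A perfect fourth up from E2 is A2.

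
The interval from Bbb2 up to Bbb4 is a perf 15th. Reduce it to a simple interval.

Take out an octave (7 from the number): 15 − 7 = 8.
Quality carries through unchanged, so the simple form is a perfect octave.

P8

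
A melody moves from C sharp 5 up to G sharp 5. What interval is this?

C to G spans five letter names (C-D-E-F-G), so the interval is some kind of fifth.
The perfect fifth spans 7 semitones, and C#5 to G#5 is exactly 7 semitones — so this is a perfect fifth.

perfect 5th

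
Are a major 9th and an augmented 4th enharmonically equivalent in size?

No

A major ninth is 14 semitones but an augmented fourth is 6 semitones — different sizes.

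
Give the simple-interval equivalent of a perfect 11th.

P4

Subtracting seven from the interval number removes an octave: 11 − 7 = 4.
Quality carries through unchanged, so the simple form is a perfect fourth.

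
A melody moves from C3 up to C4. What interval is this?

C to C is the same letter name, plus an octave, so the interval is some kind of octave.
The perfect octave spans 12 semitones, and C3 to C4 is exactly 12 semitones — so this is a perfect octave.

P8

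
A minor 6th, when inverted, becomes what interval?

Inverted interval numbers add to nine, so a sixth pairs with a third (6 + 3 = 9).
And minor becomes major under inversion, so we get a major third.

major third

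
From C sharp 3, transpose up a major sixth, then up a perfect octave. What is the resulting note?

A major sixth up from C#3 is A#3.
Up a perfect octave from A#3: A#4 (12 semitones up).

A sharp 4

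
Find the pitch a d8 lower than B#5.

The letter stays B (same as the start), shifted an octave down.
A diminished octave is 11 semitones; 11 semitones down from B#5 gives B##4.

B##4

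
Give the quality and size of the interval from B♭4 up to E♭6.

perfect eleventh

B to E spans four letter names (B-C-D-E), plus an octave: an eleventh.
Counting semitones, Bb4→Eb6 is 17, which is the perfect eleventh.
(Equivalently, a compound perfect fourth: a perfect fourth plus an octave.)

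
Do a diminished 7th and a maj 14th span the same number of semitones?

9 semitones (diminished seventh) vs 23 semitones (major fourteenth): not equal.

No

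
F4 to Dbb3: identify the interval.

augmented tenth

Descending from F4 to Dbb3 is the same interval as ascending Dbb3 to F4.
D to F spans three letter names (D-E-F), plus an octave, so the interval is some kind of tenth.
Dbb3 to F4 spans 17 semitones — one semitone wider than the major tenth (16) — giving an augmented tenth.
(Equivalently, a compound augmented third: an augmented third plus an octave.)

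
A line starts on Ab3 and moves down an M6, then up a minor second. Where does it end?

Dbb3

A major sixth down from Ab3 is Cb3.
Up a minor second from Cb3: Dbb3 (1 semitone up).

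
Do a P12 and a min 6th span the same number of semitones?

A perfect twelfth is 19 semitones but a minor sixth is 8 semitones — different sizes.

No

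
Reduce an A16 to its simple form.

Subtracting seven from the interval number removes an octave: 16 − 14 = 2.
So an augmented sixteenth is 2 octaves plus an augmented second. The quality is unchanged.

A2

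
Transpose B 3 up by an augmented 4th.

Four letter names up from B: E.
Moving 6 semitones up from B3 (the size of an augmented fourth) reaches E#4.

E-sharp 4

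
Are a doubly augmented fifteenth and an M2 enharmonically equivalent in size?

No

26 semitones (doubly augmented fifteenth) vs 2 semitones (major second): not equal.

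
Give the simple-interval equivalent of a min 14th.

m7

Each octave removed subtracts seven from the number: 14 − 7 = 7.
Quality carries through unchanged, so the simple form is a minor seventh.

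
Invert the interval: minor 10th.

First reduce the compound minor tenth to its simple form, a minor third.
Interval numbers invert to sum to nine: 3 + 6 = 9, so a third inverts to a sixth.
Quality inverts too: minor becomes major. That makes the inversion a major sixth.

M6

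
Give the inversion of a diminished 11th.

augmented 5th

First reduce the compound diminished eleventh to its simple form, a diminished fourth.
Inverted interval numbers add to nine, so a fourth pairs with a fifth (4 + 5 = 9).
And diminished becomes augmented under inversion, so we get an augmented fifth.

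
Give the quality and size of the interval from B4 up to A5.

minor 7th

B to A spans seven letter names (B-C-D-E-F-G-A) — that makes it a seventh of some quality.
B4 to A5 is 10 semitones, a half step short of the major seventh (11), so this is minor.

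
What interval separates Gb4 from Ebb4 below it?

major third

Descending from Gb4 to Ebb4 is the same interval as ascending Ebb4 to Gb4.
E to G spans three letter names (E-F-G): a third.
Ebb4 to Gb4 is 4 semitones, matching the major third exactly, so the quality is major.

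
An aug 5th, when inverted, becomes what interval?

d4

Inverted interval numbers add to nine, so a fifth pairs with a fourth (5 + 4 = 9).
The quality also flips — augmented becomes diminished — giving a diminished fourth.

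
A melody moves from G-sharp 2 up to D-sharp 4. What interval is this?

G to D spans five letter names (G-A-B-C-D), plus an octave: a twelfth.
Counting semitones, G#2→D#4 is 19, which is the perfect twelfth.
(Equivalently, a compound perfect fifth: a perfect fifth plus an octave.)

perfect twelfth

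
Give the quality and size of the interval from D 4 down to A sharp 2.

diminished eleventh

Descending from D4 to A#2 is the same interval as ascending A#2 to D4.
A to D spans four letter names (A-B-C-D), plus an octave: an eleventh.
A perfect eleventh would be 17 semitones; A#2 to D4 is 16, one semitone narrower, so the interval is diminished.
(Equivalently, a compound diminished fourth: a diminished fourth plus an octave.)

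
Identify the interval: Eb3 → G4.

M10

E to G spans three letter names (E-F-G), plus an octave, so the interval is some kind of tenth.
Counting semitones, Eb3→G4 is 16, which is the major tenth.
(Equivalently, a compound major third: a major third plus an octave.)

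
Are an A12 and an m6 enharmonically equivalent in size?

20 semitones (augmented twelfth) vs 8 semitones (minor sixth): not equal.

No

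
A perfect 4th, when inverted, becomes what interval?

The rule of nine gives the new number: 9 − 4 = 5, so a fourth becomes a fifth.
The quality also flips — perfect stays perfect — giving a perfect fifth.

perfect fifth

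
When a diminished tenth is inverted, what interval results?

First reduce the compound diminished tenth to its simple form, a diminished third.
Inverted interval numbers add to nine, so a third pairs with a sixth (3 + 6 = 9).
Quality inverts too: diminished becomes augmented. That makes the inversion an augmented sixth.

augmented sixth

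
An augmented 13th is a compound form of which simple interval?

augmented sixth

Each octave removed subtracts seven from the number: 13 − 7 = 6.
Quality carries through unchanged, so the simple form is an augmented sixth.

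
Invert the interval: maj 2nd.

m7

Interval numbers invert to sum to nine: 2 + 7 = 9, so a second inverts to a seventh.
And major becomes minor under inversion, so we get a minor seventh.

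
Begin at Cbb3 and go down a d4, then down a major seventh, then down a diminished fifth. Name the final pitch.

Db1

Down a diminished fourth from Cbb3: Gb2 (4 semitones down).
Gb2 down a major seventh → Abb1 (11 semitones).
Down a diminished fifth from Abb1: Db1 (6 semitones down).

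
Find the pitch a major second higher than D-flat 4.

The second takes the letter from D up to E.
A major second is 2 semitones; 2 semitones up from Db4 gives Eb4.

E-flat 4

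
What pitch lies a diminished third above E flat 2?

Three letter names up from E: G.
Moving 2 semitones up from Eb2 (the size of a diminished third) reaches Gbb2.

G double-flat 2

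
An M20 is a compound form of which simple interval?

major sixth

Subtracting seven from the interval number removes an octave: 20 − 14 = 6.
So a major twentieth is 2 octaves plus a major sixth. The quality is unchanged.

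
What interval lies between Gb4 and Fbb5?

d7

G to F spans seven letter names (G-A-B-C-D-E-F), so the interval is some kind of seventh.
The major seventh is 11 semitones; here we have 9, two semitones narrower: diminished.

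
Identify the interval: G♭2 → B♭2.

major third

G to B spans three letter names (G-A-B) — that makes it a third of some quality.
Gb2 to Bb2 is 4 semitones, matching the major third exactly, so the quality is major.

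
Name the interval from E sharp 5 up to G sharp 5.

minor third

E to G spans three letter names (E-F-G): a third.
A major third would be 4 semitones, but E#5 to G#5 is 3 — one semitone narrower, making it a minor third.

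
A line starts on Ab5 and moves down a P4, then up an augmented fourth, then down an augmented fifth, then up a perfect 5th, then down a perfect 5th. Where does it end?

Db5

Down a perfect fourth from Ab5: Eb5 (5 semitones down).
An augmented fourth up from Eb5 is A5.
An augmented fifth down from A5 is Db5.
A perfect fifth up from Db5 is Ab5.
A perfect fifth down from Ab5 is Db5.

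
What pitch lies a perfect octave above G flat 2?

G flat 3

For an octave the letter name doesn't change: still G, an octave up.
A perfect octave is 12 semitones; 12 semitones up from Gb2 gives Gb3.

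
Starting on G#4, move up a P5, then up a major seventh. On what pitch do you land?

A perfect fifth up from G#4 is D#5.
D#5 up a major seventh → C##6 (11 semitones).

C##6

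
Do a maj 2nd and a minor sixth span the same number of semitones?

No

A major second is 2 semitones but a minor sixth is 8 semitones — different sizes.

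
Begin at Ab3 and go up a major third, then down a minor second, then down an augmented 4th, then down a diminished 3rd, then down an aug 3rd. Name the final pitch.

Bb2

Ab3 up a major third → C4 (4 semitones).
C4 down a minor second → B3 (1 semitone).
B3 down an augmented fourth → F3 (6 semitones).
A diminished third down from F3 is D#3.
D#3 down an augmented third → Bb2 (5 semitones).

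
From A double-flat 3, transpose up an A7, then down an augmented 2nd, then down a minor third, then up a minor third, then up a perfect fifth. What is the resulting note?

C flat 5

Abb3 up an augmented seventh → G4 (12 semitones).
Down an augmented second from G4: Fb4 (3 semitones down).
Fb4 down a minor third → Db4 (3 semitones).
A minor third up from Db4 is Fb4.
Fb4 up a perfect fifth → Cb5 (7 semitones).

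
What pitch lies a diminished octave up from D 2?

For an octave the letter name doesn't change: still D, an octave up.
A diminished octave is 11 semitones; 11 semitones up from D2 gives Db3.

D flat 3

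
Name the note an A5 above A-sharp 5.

Five letter names up from A: E.
An augmented fifth is 8 semitones; 8 semitones up from A#5 gives E##6.

E-double-sharp 6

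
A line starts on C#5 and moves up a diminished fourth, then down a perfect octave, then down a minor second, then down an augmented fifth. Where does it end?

Ab3

Up a diminished fourth from C#5: F5 (4 semitones up).
Down a perfect octave from F5: F4 (12 semitones down).
Down a minor second from F4: E4 (1 semitone down).
Down an augmented fifth from E4: Ab3 (8 semitones down).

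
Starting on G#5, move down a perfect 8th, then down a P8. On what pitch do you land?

G#3

G#5 down a perfect octave → G#4 (12 semitones).
A perfect octave down from G#4 is G#3.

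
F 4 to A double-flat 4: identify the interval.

F to A spans three letter names (F-G-A), so the interval is some kind of third.
F4 to Abb4 spans 2 semitones — two semitones narrower than the major third (4) — giving a diminished third.

diminished third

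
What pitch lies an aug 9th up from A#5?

B##6

Two letters up from A (plus an octave) reaches B.
An augmented ninth is 15 semitones; 15 semitones up from A#5 gives B##6.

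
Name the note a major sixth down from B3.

Six letter names down from B: D.
A major sixth spans 9 semitones, so from B3 the target pitch is D3.

D3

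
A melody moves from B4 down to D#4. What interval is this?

Descending from B4 to D#4 is the same interval as ascending D#4 to B4.
D to B spans six letter names (D-E-F-G-A-B), so the interval is some kind of sixth.
D#4 to B4 is 8 semitones, a half step short of the major sixth (9), so this is minor.

minor sixth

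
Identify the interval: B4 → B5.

perfect octave

B to B is the same letter name, plus an octave — that makes it an octave of some quality.
B4 to B5 is 12 semitones, matching the perfect octave exactly, so the quality is perfect.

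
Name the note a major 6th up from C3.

A3

Counting six letter names up from C lands on A.
Moving 9 semitones up from C3 (the size of a major sixth) reaches A3.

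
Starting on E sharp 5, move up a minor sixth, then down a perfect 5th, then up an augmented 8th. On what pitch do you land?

E#5 up a minor sixth → C#6 (8 semitones).
C#6 down a perfect fifth → F#5 (7 semitones).
F#5 up an augmented octave → F##6 (13 semitones).

F double-sharp 6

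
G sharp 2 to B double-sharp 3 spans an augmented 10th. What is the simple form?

augmented 3rd

Take out an octave (7 from the number): 10 − 7 = 3.
That makes an augmented tenth a compound augmented third — an octave plus an augmented third.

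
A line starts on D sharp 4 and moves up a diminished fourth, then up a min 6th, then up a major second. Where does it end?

A diminished fourth up from D#4 is G4.
A minor sixth up from G4 is Eb5.
Up a major second from Eb5: F5 (2 semitones up).

F 5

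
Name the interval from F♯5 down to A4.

Descending from F#5 to A4 is the same interval as ascending A4 to F#5.
A to F spans six letter names (A-B-C-D-E-F): a sixth.
Counting semitones, A4→F#5 is 9, which is the major sixth.

major 6th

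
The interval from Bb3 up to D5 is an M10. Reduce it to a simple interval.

M3

Each octave removed subtracts seven from the number: 10 − 7 = 3.
Quality carries through unchanged, so the simple form is a major third.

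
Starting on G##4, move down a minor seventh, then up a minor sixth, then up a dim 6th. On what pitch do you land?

D5

Down a minor seventh from G##4: A##3 (10 semitones down).
A##3 up a minor sixth → F##4 (8 semitones).
A diminished sixth up from F##4 is D5.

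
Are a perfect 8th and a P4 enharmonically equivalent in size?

A perfect octave is 12 semitones but a perfect fourth is 5 semitones — different sizes.

No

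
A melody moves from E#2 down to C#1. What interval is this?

M10

Descending from E#2 to C#1 is the same interval as ascending C#1 to E#2.
C to E spans three letter names (C-D-E), plus an octave, so the interval is some kind of tenth.
C#1 to E#2 is 16 semitones, matching the major tenth exactly, so the quality is major.
(Equivalently, a compound major third: a major third plus an octave.)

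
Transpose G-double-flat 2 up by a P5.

D-double-flat 3

Five letter names up from G: D.
Moving 7 semitones up from Gbb2 (the size of a perfect fifth) reaches Dbb3.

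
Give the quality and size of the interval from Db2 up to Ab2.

D to A spans five letter names (D-E-F-G-A): a fifth.
Db2 to Ab2 is 7 semitones, matching the perfect fifth exactly, so the quality is perfect.

perfect fifth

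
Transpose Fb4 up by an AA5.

C#5

Counting five letter names up from F lands on C.
A doubly augmented fifth spans 9 semitones, so from Fb4 the target pitch is C#5.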